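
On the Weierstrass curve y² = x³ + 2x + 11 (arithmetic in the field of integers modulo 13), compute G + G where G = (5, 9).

tangent at (5, 9): λ = (3·5² + 2)/(2·9) ≡ 12/5. 5⁻¹ ≡ 8 (mod 13), so λ ≡ 12·8 ≡ 5.
  x = λ² - 5 - 5 = 25 - 10 ≡ 2; y = λ·(5 - 2) - 9 ≡ 6. → (2, 6)

(2, 6)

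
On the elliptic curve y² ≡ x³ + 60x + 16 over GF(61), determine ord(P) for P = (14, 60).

2P: tangent at (14, 60): λ = (3·14² + 60)/(2·60) ≡ 38/59. 59⁻¹ ≡ 30 (mod 61) since 59·30 = 1770 ≡ 1, so λ ≡ 38·30 ≡ 42.
  x = λ² - 14 - 14 = 1764 - 28 ≡ 28; y = λ·(14 - 28) - 60 ≡ 23. → (28, 23)
3P: (28, 23) + (14, 60). λ = (60 - 23)/(14 - 28) ≡ 37/47 mod 61. 47⁻¹ ≡ 13 (mod 61) since 47·13 = 611 ≡ 1, so λ ≡ 54.
  x = λ² - 28 - 14 = 2916 - 42 ≡ 7; y = λ·(28 - 7) - 23 ≡ 13. → (7, 13)
4P: (7, 13) + (14, 60). λ = (60 - 13)/(14 - 7) ≡ 47/7 mod 61. 7⁻¹ ≡ 35 (mod 61) since 7·35 = 245 ≡ 1, so λ ≡ 59.
  x = λ² - 7 - 14 = 3481 - 21 ≡ 44; y = λ·(7 - 44) - 13 ≡ 0. → (44, 0)
5P: (44, 0) + (14, 60). λ = (60 - 0)/(14 - 44) ≡ 60/31 mod 61. 31⁻¹ ≡ 2 (mod 61) since 31·2 = 62 ≡ 1, so λ ≡ 59.
  x = λ² - 44 - 14 = 3481 - 58 ≡ 7; y = λ·(44 - 7) - 0 ≡ 48. → (7, 48)
6P: (7, 48) + (14, 60). λ = (60 - 48)/(14 - 7) ≡ 12/7 mod 61. 7⁻¹ ≡ 35 (mod 61), so λ ≡ 54.
  x = λ² - 7 - 14 = 2916 - 21 ≡ 28; y = λ·(7 - 28) - 48 ≡ 38. → (28, 38)
7P: (28, 38) + (14, 60). λ = (60 - 38)/(14 - 28) ≡ 22/47 mod 61. 47⁻¹ ≡ 13 (mod 61), so λ ≡ 42.
  x = λ² - 28 - 14 = 1764 - 42 ≡ 14; y = λ·(28 - 14) - 38 ≡ 1. → (14, 1)
8P: (14, 1) + (14, 60): same x and y₁ ≡ -y₂, so the sum is O.
8P = O, so the order is 8.

8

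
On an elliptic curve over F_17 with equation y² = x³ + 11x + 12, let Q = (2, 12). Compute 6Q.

(12, 6)

Repeated addition: build up to 6Q.
2Q: tangent at (2, 12): λ = (3·2² + 11)/(2·12) ≡ 6/7. 7⁻¹ ≡ 5 (mod 17) since 7·5 = 35 ≡ 1, so λ ≡ 6·5 ≡ 13.
  x = λ² - 2 - 2 = 169 - 4 ≡ 12; y = λ·(2 - 12) - 12 ≡ 11. → (12, 11)
3Q: (12, 11) + (2, 12). λ = (12 - 11)/(2 - 12) ≡ 1/7 mod 17. 7⁻¹ ≡ 5 (mod 17) since 7·5 = 35 ≡ 1, so λ ≡ 5.
  x = λ² - 12 - 2 = 25 - 14 ≡ 11; y = λ·(12 - 11) - 11 ≡ 11. → (11, 11)
4Q: (11, 11) + (2, 12). λ = (12 - 11)/(2 - 11) ≡ 1/8 mod 17. 8⁻¹ ≡ 15 (mod 17), so λ ≡ 15.
  x = λ² - 11 - 2 = 225 - 13 ≡ 8; y = λ·(11 - 8) - 11 ≡ 0. → (8, 0)
5Q: (8, 0) + (2, 12). λ = (12 - 0)/(2 - 8) ≡ 12/11 mod 17. 11⁻¹ ≡ 14 (mod 17) since 11·14 = 154 ≡ 1, so λ ≡ 15.
  x = λ² - 8 - 2 = 225 - 10 ≡ 11; y = λ·(8 - 11) - 0 ≡ 6. → (11, 6)
6Q: (11, 6) + (2, 12). λ = (12 - 6)/(2 - 11) ≡ 6/8 mod 17. 8⁻¹ ≡ 15 (mod 17), so λ ≡ 5.
  x = λ² - 11 - 2 = 25 - 13 ≡ 12; y = λ·(11 - 12) - 6 ≡ 6. → (12, 6)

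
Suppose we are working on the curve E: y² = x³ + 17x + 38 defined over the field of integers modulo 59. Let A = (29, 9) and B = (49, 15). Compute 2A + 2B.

First 2A:
Repeated addition: build up to 2A.
2A: tangent at (29, 9): λ = (3·29² + 17)/(2·9) ≡ 3/18. 18⁻¹ ≡ 23 (mod 59), so λ ≡ 3·23 ≡ 10.
  x = λ² - 29 - 29 = 100 - 58 ≡ 42; y = λ·(29 - 42) - 9 ≡ 38. → (42, 38)
2A = (42, 38).
Next 2B:
Repeated addition: build up to 2B.
2B: tangent at (49, 15): λ = (3·49² + 17)/(2·15) ≡ 22/30. 30⁻¹ ≡ 2 (mod 59) since 30·2 = 60 ≡ 1, so λ ≡ 22·2 ≡ 44.
  x = λ² - 49 - 49 = 1936 - 98 ≡ 9; y = λ·(49 - 9) - 15 ≡ 34. → (9, 34)
2B = (9, 34).
Finally 2A + 2B:
(42, 38) + (9, 34). λ = (34 - 38)/(9 - 42) ≡ 55/26 mod 59. 26⁻¹ ≡ 25 (mod 59) since 26·25 = 650 ≡ 1, so λ ≡ 18.
  x = λ² - 42 - 9 = 324 - 51 ≡ 37; y = λ·(42 - 37) - 38 ≡ 52. → (37, 52)

(37, 52)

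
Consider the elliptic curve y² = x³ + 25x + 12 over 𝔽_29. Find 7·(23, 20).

Write Q = (23, 20).
Double-and-add on 7 = (111)₂. Start with Q = (23, 20) for the leading 1-bit.
double: tangent at (23, 20): λ = (3·23² + 25)/(2·20) ≡ 17/11. 11⁻¹ ≡ 8 (mod 29), so λ ≡ 17·8 ≡ 20.
  x = λ² - 23 - 23 = 400 - 46 ≡ 6; y = λ·(23 - 6) - 20 ≡ 1. → (6, 1)
add Q: (6, 1) + (23, 20). λ = (20 - 1)/(23 - 6) ≡ 19/17 mod 29. 17⁻¹ ≡ 12 (mod 29) since 17·12 = 204 ≡ 1, so λ ≡ 25.
  x = λ² - 6 - 23 = 625 - 29 ≡ 16; y = λ·(6 - 16) - 1 ≡ 10. → (16, 10)
double: tangent at (16, 10): λ = (3·16² + 25)/(2·10) ≡ 10/20. 20⁻¹ ≡ 16 (mod 29), so λ ≡ 10·16 ≡ 15.
  x = λ² - 16 - 16 = 225 - 32 ≡ 19; y = λ·(16 - 19) - 10 ≡ 3. → (19, 3)
add Q: (19, 3) + (23, 20). λ = (20 - 3)/(23 - 19) ≡ 17/4 mod 29. 4⁻¹ ≡ 22 (mod 29), so λ ≡ 26.
  x = λ² - 19 - 23 = 676 - 42 ≡ 25; y = λ·(19 - 25) - 3 ≡ 15. → (25, 15)

(25, 15)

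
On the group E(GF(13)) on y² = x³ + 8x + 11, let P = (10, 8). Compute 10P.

Repeated addition: build up to 10P.
2P: tangent at (10, 8): λ = (3·10² + 8)/(2·8) ≡ 9/3. 3⁻¹ ≡ 9 (mod 13) since 3·9 = 27 ≡ 1, so λ ≡ 9·9 ≡ 3.
  x = λ² - 10 - 10 = 9 - 20 ≡ 2; y = λ·(10 - 2) - 8 ≡ 3. → (2, 3)
3P: (2, 3) + (10, 8). λ = (8 - 3)/(10 - 2) ≡ 5/8 mod 13. 8⁻¹ ≡ 5 (mod 13) since 8·5 = 40 ≡ 1, so λ ≡ 12.
  x = λ² - 2 - 10 = 144 - 12 ≡ 2; y = λ·(2 - 2) - 3 ≡ 10. → (2, 10)
4P: (2, 10) + (10, 8). λ = (8 - 10)/(10 - 2) ≡ 11/8 mod 13. 8⁻¹ ≡ 5 (mod 13), so λ ≡ 3.
  x = λ² - 2 - 10 = 9 - 12 ≡ 10; y = λ·(2 - 10) - 10 ≡ 5. → (10, 5)
5P: (10, 5) + (10, 8): same x and y₁ ≡ -y₂, so the sum is O.
6P: O + (10, 8) = (10, 8) (identity).
7P: tangent at (10, 8): λ = (3·10² + 8)/(2·8) ≡ 9/3. 3⁻¹ ≡ 9 (mod 13) since 3·9 = 27 ≡ 1, so λ ≡ 9·9 ≡ 3.
  x = λ² - 10 - 10 = 9 - 20 ≡ 2; y = λ·(10 - 2) - 8 ≡ 3. → (2, 3)
8P: (2, 3) + (10, 8). λ = (8 - 3)/(10 - 2) ≡ 5/8 mod 13. 8⁻¹ ≡ 5 (mod 13) since 8·5 = 40 ≡ 1, so λ ≡ 12.
  x = λ² - 2 - 10 = 144 - 12 ≡ 2; y = λ·(2 - 2) - 3 ≡ 10. → (2, 10)
9P: (2, 10) + (10, 8). λ = (8 - 10)/(10 - 2) ≡ 11/8 mod 13. 8⁻¹ ≡ 5 (mod 13), so λ ≡ 3.
  x = λ² - 2 - 10 = 9 - 12 ≡ 10; y = λ·(2 - 10) - 10 ≡ 5. → (10, 5)
10P: (10, 5) + (10, 8): same x and y₁ ≡ -y₂, so the sum is O.

O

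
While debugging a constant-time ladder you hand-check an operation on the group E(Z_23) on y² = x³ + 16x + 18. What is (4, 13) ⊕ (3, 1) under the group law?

(22, 1)

(4, 13) + (3, 1). λ = (1 - 13)/(3 - 4) ≡ 11/22 mod 23. 22⁻¹ ≡ 22 (mod 23), so λ ≡ 12.
  x = λ² - 4 - 3 = 144 - 7 ≡ 22; y = λ·(4 - 22) - 13 ≡ 1. → (22, 1)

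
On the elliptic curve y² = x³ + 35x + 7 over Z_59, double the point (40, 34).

tangent at (40, 34): λ = (3·40² + 35)/(2·34) ≡ 56/9. 9⁻¹ ≡ 46 (mod 59) since 9·46 = 414 ≡ 1, so λ ≡ 56·46 ≡ 39.
  x = λ² - 40 - 40 = 1521 - 80 ≡ 25; y = λ·(40 - 25) - 34 ≡ 20. → (25, 20)

(25, 20)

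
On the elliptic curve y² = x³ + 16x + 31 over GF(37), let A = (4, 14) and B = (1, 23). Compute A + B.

(4, 14) + (1, 23). λ = (23 - 14)/(1 - 4) ≡ 9/34 mod 37. 34⁻¹ ≡ 12 (mod 37) since 34·12 = 408 ≡ 1, so λ ≡ 34.
  x = λ² - 4 - 1 = 1156 - 5 ≡ 4; y = λ·(4 - 4) - 14 ≡ 23. → (4, 23)

(4, 23)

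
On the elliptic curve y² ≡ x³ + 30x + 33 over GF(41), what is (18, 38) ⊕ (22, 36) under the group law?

(32, 10)

(18, 38) + (22, 36). λ = (36 - 38)/(22 - 18) ≡ 39/4 mod 41. 4⁻¹ ≡ 31 (mod 41) since 4·31 = 124 ≡ 1, so λ ≡ 20.
  x = λ² - 18 - 22 = 400 - 40 ≡ 32; y = λ·(18 - 32) - 38 ≡ 10. → (32, 10)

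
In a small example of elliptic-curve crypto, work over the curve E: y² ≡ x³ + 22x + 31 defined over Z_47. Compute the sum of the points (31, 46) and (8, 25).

(33, 38)

(31, 46) + (8, 25). λ = (25 - 46)/(8 - 31) ≡ 26/24 mod 47. 24⁻¹ ≡ 2 (mod 47), so λ ≡ 5.
  x = λ² - 31 - 8 = 25 - 39 ≡ 33; y = λ·(31 - 33) - 46 ≡ 38. → (33, 38)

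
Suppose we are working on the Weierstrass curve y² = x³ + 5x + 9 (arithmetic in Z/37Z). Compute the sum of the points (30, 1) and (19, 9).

(24, 35)

(30, 1) + (19, 9). λ = (9 - 1)/(19 - 30) ≡ 8/26 mod 37. 26⁻¹ ≡ 10 (mod 37) since 26·10 = 260 ≡ 1, so λ ≡ 6.
  x = λ² - 30 - 19 = 36 - 49 ≡ 24; y = λ·(30 - 24) - 1 ≡ 35. → (24, 35)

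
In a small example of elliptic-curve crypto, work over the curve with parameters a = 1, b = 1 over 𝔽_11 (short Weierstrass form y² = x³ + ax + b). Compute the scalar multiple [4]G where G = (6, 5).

(3, 3)

Repeated addition: build up to 4G.
2G: tangent at (6, 5): λ = (3·6² + 1)/(2·5) ≡ 10/10. 10⁻¹ ≡ 10 (mod 11) since 10·10 = 100 ≡ 1, so λ ≡ 10·10 ≡ 1.
  x = λ² - 6 - 6 = 1 - 12 ≡ 0; y = λ·(6 - 0) - 5 ≡ 1. → (0, 1)
3G: (0, 1) + (6, 5). λ = (5 - 1)/(6 - 0) ≡ 4/6 mod 11. 6⁻¹ ≡ 2 (mod 11), so λ ≡ 8.
  x = λ² - 0 - 6 = 64 - 6 ≡ 3; y = λ·(0 - 3) - 1 ≡ 8. → (3, 8)
4G: (3, 8) + (6, 5). λ = (5 - 8)/(6 - 3) ≡ 8/3 mod 11. 3⁻¹ ≡ 4 (mod 11), so λ ≡ 10.
  x = λ² - 3 - 6 = 100 - 9 ≡ 3; y = λ·(3 - 3) - 8 ≡ 3. → (3, 3)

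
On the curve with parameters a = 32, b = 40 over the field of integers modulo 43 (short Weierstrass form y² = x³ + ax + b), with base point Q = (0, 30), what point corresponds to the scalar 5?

Repeated addition: build up to 5Q.
2Q: tangent at (0, 30): λ = (3·0² + 32)/(2·30) ≡ 32/17. 17⁻¹ ≡ 38 (mod 43), so λ ≡ 32·38 ≡ 12.
  x = λ² - 0 - 0 = 144 - 0 ≡ 15; y = λ·(0 - 15) - 30 ≡ 5. → (15, 5)
3Q: (15, 5) + (0, 30). λ = (30 - 5)/(0 - 15) ≡ 25/28 mod 43. 28⁻¹ ≡ 20 (mod 43) since 28·20 = 560 ≡ 1, so λ ≡ 27.
  x = λ² - 15 - 0 = 729 - 15 ≡ 26; y = λ·(15 - 26) - 5 ≡ 42. → (26, 42)
4Q: (26, 42) + (0, 30). λ = (30 - 42)/(0 - 26) ≡ 31/17 mod 43. 17⁻¹ ≡ 38 (mod 43), so λ ≡ 17.
  x = λ² - 26 - 0 = 289 - 26 ≡ 5; y = λ·(26 - 5) - 42 ≡ 14. → (5, 14)
5Q: (5, 14) + (0, 30). λ = (30 - 14)/(0 - 5) ≡ 16/38 mod 43. 38⁻¹ ≡ 17 (mod 43) since 38·17 = 646 ≡ 1, so λ ≡ 14.
  x = λ² - 5 - 0 = 196 - 5 ≡ 19; y = λ·(5 - 19) - 14 ≡ 5. → (19, 5)

(19, 5)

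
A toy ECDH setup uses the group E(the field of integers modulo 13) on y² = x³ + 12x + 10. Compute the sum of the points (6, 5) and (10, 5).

(6, 5) + (10, 5). λ = (5 - 5)/(10 - 6) ≡ 0/4 mod 13. 4⁻¹ ≡ 10 (mod 13) since 4·10 = 40 ≡ 1, so λ ≡ 0.
  x = λ² - 6 - 10 = 0 - 16 ≡ 10; y = λ·(6 - 10) - 5 ≡ 8. → (10, 8)

(10, 8)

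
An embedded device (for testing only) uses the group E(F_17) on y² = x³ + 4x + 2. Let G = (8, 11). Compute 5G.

(6, 2)

Repeated addition: build up to 5G.
2G: tangent at (8, 11): λ = (3·8² + 4)/(2·11) ≡ 9/5. 5⁻¹ ≡ 7 (mod 17), so λ ≡ 9·7 ≡ 12.
  x = λ² - 8 - 8 = 144 - 16 ≡ 9; y = λ·(8 - 9) - 11 ≡ 11. → (9, 11)
3G: (9, 11) + (8, 11). λ = (11 - 11)/(8 - 9) ≡ 0/16 mod 17. 16⁻¹ ≡ 16 (mod 17), so λ ≡ 0.
  x = λ² - 9 - 8 = 0 - 17 ≡ 0; y = λ·(9 - 0) - 11 ≡ 6. → (0, 6)
4G: (0, 6) + (8, 11). λ = (11 - 6)/(8 - 0) ≡ 5/8 mod 17. 8⁻¹ ≡ 15 (mod 17), so λ ≡ 7.
  x = λ² - 0 - 8 = 49 - 8 ≡ 7; y = λ·(0 - 7) - 6 ≡ 13. → (7, 13)
5G: (7, 13) + (8, 11). λ = (11 - 13)/(8 - 7) ≡ 15/1 mod 17. 1⁻¹ ≡ 1 (mod 17), so λ ≡ 15.
  x = λ² - 7 - 8 = 225 - 15 ≡ 6; y = λ·(7 - 6) - 13 ≡ 2. → (6, 2)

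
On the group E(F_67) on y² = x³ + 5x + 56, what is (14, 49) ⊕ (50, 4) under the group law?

(14, 49) + (50, 4). λ = (4 - 49)/(50 - 14) ≡ 22/36 mod 67. 36⁻¹ ≡ 54 (mod 67), so λ ≡ 49.
  x = λ² - 14 - 50 = 2401 - 64 ≡ 59; y = λ·(14 - 59) - 49 ≡ 24. → (59, 24)

(59, 24)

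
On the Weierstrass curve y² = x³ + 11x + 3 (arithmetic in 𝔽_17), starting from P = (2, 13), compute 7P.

O

Repeated addition: build up to 7P.
2P: tangent at (2, 13): λ = (3·2² + 11)/(2·13) ≡ 6/9. 9⁻¹ ≡ 2 (mod 17) since 9·2 = 18 ≡ 1, so λ ≡ 6·2 ≡ 12.
  x = λ² - 2 - 2 = 144 - 4 ≡ 4; y = λ·(2 - 4) - 13 ≡ 14. → (4, 14)
3P: (4, 14) + (2, 13). λ = (13 - 14)/(2 - 4) ≡ 16/15 mod 17. 15⁻¹ ≡ 8 (mod 17) since 15·8 = 120 ≡ 1, so λ ≡ 9.
  x = λ² - 4 - 2 = 81 - 6 ≡ 7; y = λ·(4 - 7) - 14 ≡ 10. → (7, 10)
4P: (7, 10) + (2, 13). λ = (13 - 10)/(2 - 7) ≡ 3/12 mod 17. 12⁻¹ ≡ 10 (mod 17), so λ ≡ 13.
  x = λ² - 7 - 2 = 169 - 9 ≡ 7; y = λ·(7 - 7) - 10 ≡ 7. → (7, 7)
5P: (7, 7) + (2, 13). λ = (13 - 7)/(2 - 7) ≡ 6/12 mod 17. 12⁻¹ ≡ 10 (mod 17), so λ ≡ 9.
  x = λ² - 7 - 2 = 81 - 9 ≡ 4; y = λ·(7 - 4) - 7 ≡ 3. → (4, 3)
6P: (4, 3) + (2, 13). λ = (13 - 3)/(2 - 4) ≡ 10/15 mod 17. 15⁻¹ ≡ 8 (mod 17), so λ ≡ 12.
  x = λ² - 4 - 2 = 144 - 6 ≡ 2; y = λ·(4 - 2) - 3 ≡ 4. → (2, 4)
7P: (2, 4) + (2, 13): same x and y₁ ≡ -y₂, so the sum is O.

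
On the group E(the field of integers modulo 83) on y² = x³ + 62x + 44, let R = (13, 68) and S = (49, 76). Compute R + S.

(19, 69)

(13, 68) + (49, 76). λ = (76 - 68)/(49 - 13) ≡ 8/36 mod 83. 36⁻¹ ≡ 30 (mod 83), so λ ≡ 74.
  x = λ² - 13 - 49 = 5476 - 62 ≡ 19; y = λ·(13 - 19) - 68 ≡ 69. → (19, 69)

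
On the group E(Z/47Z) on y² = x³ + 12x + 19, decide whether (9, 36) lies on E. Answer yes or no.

no

y² = 36² ≡ 27; x³ + 12x + 19 = 856 ≡ 10 (mod 47). 27 ≠ 10.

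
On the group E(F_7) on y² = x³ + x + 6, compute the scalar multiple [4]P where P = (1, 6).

Repeated addition: build up to 4P.
2P: tangent at (1, 6): λ = (3·1² + 1)/(2·6) ≡ 4/5. 5⁻¹ ≡ 3 (mod 7), so λ ≡ 4·3 ≡ 5.
  x = λ² - 1 - 1 = 25 - 2 ≡ 2; y = λ·(1 - 2) - 6 ≡ 3. → (2, 3)
3P: (2, 3) + (1, 6). λ = (6 - 3)/(1 - 2) ≡ 3/6 mod 7. 6⁻¹ ≡ 6 (mod 7), so λ ≡ 4.
  x = λ² - 2 - 1 = 16 - 3 ≡ 6; y = λ·(2 - 6) - 3 ≡ 2. → (6, 2)
4P: (6, 2) + (1, 6). λ = (6 - 2)/(1 - 6) ≡ 4/2 mod 7. 2⁻¹ ≡ 4 (mod 7), so λ ≡ 2.
  x = λ² - 6 - 1 = 4 - 7 ≡ 4; y = λ·(6 - 4) - 2 ≡ 2. → (4, 2)

(4, 2)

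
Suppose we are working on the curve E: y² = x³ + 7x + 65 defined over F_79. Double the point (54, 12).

tangent at (54, 12): λ = (3·54² + 7)/(2·12) ≡ 65/24. 24⁻¹ ≡ 56 (mod 79), so λ ≡ 65·56 ≡ 6.
  x = λ² - 54 - 54 = 36 - 108 ≡ 7; y = λ·(54 - 7) - 12 ≡ 33. → (7, 33)

(7, 33)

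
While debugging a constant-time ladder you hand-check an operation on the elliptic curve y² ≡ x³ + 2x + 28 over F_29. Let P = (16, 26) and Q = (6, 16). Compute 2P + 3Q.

First 2P:
Repeated addition: build up to 2P.
2P: tangent at (16, 26): λ = (3·16² + 2)/(2·26) ≡ 16/23. 23⁻¹ ≡ 24 (mod 29) since 23·24 = 552 ≡ 1, so λ ≡ 16·24 ≡ 7.
  x = λ² - 16 - 16 = 49 - 32 ≡ 17; y = λ·(16 - 17) - 26 ≡ 25. → (17, 25)
2P = (17, 25).
Next 3Q:
Repeated addition: build up to 3Q.
2Q: tangent at (6, 16): λ = (3·6² + 2)/(2·16) ≡ 23/3. 3⁻¹ ≡ 10 (mod 29) since 3·10 = 30 ≡ 1, so λ ≡ 23·10 ≡ 27.
  x = λ² - 6 - 6 = 729 - 12 ≡ 21; y = λ·(6 - 21) - 16 ≡ 14. → (21, 14)
3Q: (21, 14) + (6, 16). λ = (16 - 14)/(6 - 21) ≡ 2/14 mod 29. 14⁻¹ ≡ 27 (mod 29), so λ ≡ 25.
  x = λ² - 21 - 6 = 625 - 27 ≡ 18; y = λ·(21 - 18) - 14 ≡ 3. → (18, 3)
3Q = (18, 3).
Finally 2P + 3Q:
(17, 25) + (18, 3). λ = (3 - 25)/(18 - 17) ≡ 7/1 mod 29. 1⁻¹ ≡ 1 (mod 29), so λ ≡ 7.
  x = λ² - 17 - 18 = 49 - 35 ≡ 14; y = λ·(17 - 14) - 25 ≡ 25. → (14, 25)

(14, 25)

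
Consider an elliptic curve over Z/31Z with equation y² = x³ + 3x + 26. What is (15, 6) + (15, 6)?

tangent at (15, 6): λ = (3·15² + 3)/(2·6) ≡ 27/12. 12⁻¹ ≡ 13 (mod 31), so λ ≡ 27·13 ≡ 10.
  x = λ² - 15 - 15 = 100 - 30 ≡ 8; y = λ·(15 - 8) - 6 ≡ 2. → (8, 2)

(8, 2)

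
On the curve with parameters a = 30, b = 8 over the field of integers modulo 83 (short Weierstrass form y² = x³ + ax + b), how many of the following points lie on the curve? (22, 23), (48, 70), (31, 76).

(22, 23): 23² ≡ 31, rhs ≡ 28 → off.
(48, 70): 70² ≡ 3, rhs ≡ 73 → off.
(31, 76): 76² ≡ 49, rhs ≡ 19 → off.

0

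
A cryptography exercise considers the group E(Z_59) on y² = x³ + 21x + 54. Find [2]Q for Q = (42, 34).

(21, 32)

tangent at (42, 34): λ = (3·42² + 21)/(2·34) ≡ 3/9. 9⁻¹ ≡ 46 (mod 59), so λ ≡ 3·46 ≡ 20.
  x = λ² - 42 - 42 = 400 - 84 ≡ 21; y = λ·(42 - 21) - 34 ≡ 32. → (21, 32)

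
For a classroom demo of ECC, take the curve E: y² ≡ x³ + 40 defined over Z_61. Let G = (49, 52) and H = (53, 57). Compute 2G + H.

First 2G:
Repeated addition: build up to 2G.
2G: tangent at (49, 52): λ = (3·49² + 0)/(2·52) ≡ 5/43. 43⁻¹ ≡ 44 (mod 61), so λ ≡ 5·44 ≡ 37.
  x = λ² - 49 - 49 = 1369 - 98 ≡ 51; y = λ·(49 - 51) - 52 ≡ 57. → (51, 57)
2G = (51, 57).
Finally 2G + H:
(51, 57) + (53, 57). λ = (57 - 57)/(53 - 51) ≡ 0/2 mod 61. 2⁻¹ ≡ 31 (mod 61), so λ ≡ 0.
  x = λ² - 51 - 53 = 0 - 104 ≡ 18; y = λ·(51 - 18) - 57 ≡ 4. → (18, 4)

(18, 4)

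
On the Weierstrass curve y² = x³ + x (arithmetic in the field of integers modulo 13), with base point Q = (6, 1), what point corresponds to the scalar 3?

Repeated addition: build up to 3Q.
2Q: tangent at (6, 1): λ = (3·6² + 1)/(2·1) ≡ 5/2. 2⁻¹ ≡ 7 (mod 13), so λ ≡ 5·7 ≡ 9.
  x = λ² - 6 - 6 = 81 - 12 ≡ 4; y = λ·(6 - 4) - 1 ≡ 4. → (4, 4)
3Q: (4, 4) + (6, 1). λ = (1 - 4)/(6 - 4) ≡ 10/2 mod 13. 2⁻¹ ≡ 7 (mod 13) since 2·7 = 14 ≡ 1, so λ ≡ 5.
  x = λ² - 4 - 6 = 25 - 10 ≡ 2; y = λ·(4 - 2) - 4 ≡ 6. → (2, 6)

(2, 6)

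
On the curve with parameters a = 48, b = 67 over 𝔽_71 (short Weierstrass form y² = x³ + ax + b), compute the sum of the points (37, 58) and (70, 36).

(37, 58) + (70, 36). λ = (36 - 58)/(70 - 37) ≡ 49/33 mod 71. 33⁻¹ ≡ 28 (mod 71), so λ ≡ 23.
  x = λ² - 37 - 70 = 529 - 107 ≡ 67; y = λ·(37 - 67) - 58 ≡ 33. → (67, 33)

(67, 33)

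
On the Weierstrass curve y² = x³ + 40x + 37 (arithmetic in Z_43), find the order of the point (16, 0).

2

2P: (16, 0) + (16, 0): same x and y₁ ≡ -y₂, so the sum is the point at infinity.
2P = the point at infinity, so the order is 2.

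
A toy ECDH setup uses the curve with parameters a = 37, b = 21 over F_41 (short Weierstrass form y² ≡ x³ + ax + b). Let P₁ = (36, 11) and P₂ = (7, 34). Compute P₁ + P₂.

(31, 2)

(36, 11) + (7, 34). λ = (34 - 11)/(7 - 36) ≡ 23/12 mod 41. 12⁻¹ ≡ 24 (mod 41) since 12·24 = 288 ≡ 1, so λ ≡ 19.
  x = λ² - 36 - 7 = 361 - 43 ≡ 31; y = λ·(36 - 31) - 11 ≡ 2. → (31, 2)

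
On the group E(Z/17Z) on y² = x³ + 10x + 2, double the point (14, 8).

tangent at (14, 8): λ = (3·14² + 10)/(2·8) ≡ 3/16. 16⁻¹ ≡ 16 (mod 17), so λ ≡ 3·16 ≡ 14.
  x = λ² - 14 - 14 = 196 - 28 ≡ 15; y = λ·(14 - 15) - 8 ≡ 12. → (15, 12)

(15, 12)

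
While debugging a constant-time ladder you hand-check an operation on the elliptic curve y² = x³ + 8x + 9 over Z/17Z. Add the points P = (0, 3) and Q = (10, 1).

(5, 15)

(0, 3) + (10, 1). λ = (1 - 3)/(10 - 0) ≡ 15/10 mod 17. 10⁻¹ ≡ 12 (mod 17), so λ ≡ 10.
  x = λ² - 0 - 10 = 100 - 10 ≡ 5; y = λ·(0 - 5) - 3 ≡ 15. → (5, 15)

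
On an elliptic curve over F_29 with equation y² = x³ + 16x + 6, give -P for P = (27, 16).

(27, 13)

-(27, 16) = (27, -16 mod 29) = (27, 13).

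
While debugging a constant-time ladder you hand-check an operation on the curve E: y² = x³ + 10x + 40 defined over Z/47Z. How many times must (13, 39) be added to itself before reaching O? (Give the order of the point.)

2P: tangent at (13, 39): λ = (3·13² + 10)/(2·39) ≡ 0/31. 31⁻¹ ≡ 44 (mod 47), so λ ≡ 0·44 ≡ 0.
  x = λ² - 13 - 13 = 0 - 26 ≡ 21; y = λ·(13 - 21) - 39 ≡ 8. → (21, 8)
3P: (21, 8) + (13, 39). λ = (39 - 8)/(13 - 21) ≡ 31/39 mod 47. 39⁻¹ ≡ 41 (mod 47) since 39·41 = 1599 ≡ 1, so λ ≡ 2.
  x = λ² - 21 - 13 = 4 - 34 ≡ 17; y = λ·(21 - 17) - 8 ≡ 0. → (17, 0)
4P: (17, 0) + (13, 39). λ = (39 - 0)/(13 - 17) ≡ 39/43 mod 47. 43⁻¹ ≡ 35 (mod 47), so λ ≡ 2.
  x = λ² - 17 - 13 = 4 - 30 ≡ 21; y = λ·(17 - 21) - 0 ≡ 39. → (21, 39)
5P: (21, 39) + (13, 39). λ = (39 - 39)/(13 - 21) ≡ 0/39 mod 47. 39⁻¹ ≡ 41 (mod 47) since 39·41 = 1599 ≡ 1, so λ ≡ 0.
  x = λ² - 21 - 13 = 0 - 34 ≡ 13; y = λ·(21 - 13) - 39 ≡ 8. → (13, 8)
6P: (13, 8) + (13, 39): same x and y₁ ≡ -y₂, so the sum is O.
6P = O, so the order is 6.

6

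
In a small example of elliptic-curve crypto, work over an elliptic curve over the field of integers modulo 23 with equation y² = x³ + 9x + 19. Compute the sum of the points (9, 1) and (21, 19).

(1, 11)

(9, 1) + (21, 19). λ = (19 - 1)/(21 - 9) ≡ 18/12 mod 23. 12⁻¹ ≡ 2 (mod 23), so λ ≡ 13.
  x = λ² - 9 - 21 = 169 - 30 ≡ 1; y = λ·(9 - 1) - 1 ≡ 11. → (1, 11)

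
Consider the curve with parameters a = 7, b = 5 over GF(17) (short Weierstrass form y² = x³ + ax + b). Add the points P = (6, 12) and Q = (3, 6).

(12, 10)

(6, 12) + (3, 6). λ = (6 - 12)/(3 - 6) ≡ 11/14 mod 17. 14⁻¹ ≡ 11 (mod 17), so λ ≡ 2.
  x = λ² - 6 - 3 = 4 - 9 ≡ 12; y = λ·(6 - 12) - 12 ≡ 10. → (12, 10)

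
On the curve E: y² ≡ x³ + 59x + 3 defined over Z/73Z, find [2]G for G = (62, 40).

tangent at (62, 40): λ = (3·62² + 59)/(2·40) ≡ 57/7. 7⁻¹ ≡ 21 (mod 73), so λ ≡ 57·21 ≡ 29.
  x = λ² - 62 - 62 = 841 - 124 ≡ 60; y = λ·(62 - 60) - 40 ≡ 18. → (60, 18)

(60, 18)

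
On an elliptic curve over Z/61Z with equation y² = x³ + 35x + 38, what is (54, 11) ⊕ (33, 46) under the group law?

(31, 32)

(54, 11) + (33, 46). λ = (46 - 11)/(33 - 54) ≡ 35/40 mod 61. 40⁻¹ ≡ 29 (mod 61), so λ ≡ 39.
  x = λ² - 54 - 33 = 1521 - 87 ≡ 31; y = λ·(54 - 31) - 11 ≡ 32. → (31, 32)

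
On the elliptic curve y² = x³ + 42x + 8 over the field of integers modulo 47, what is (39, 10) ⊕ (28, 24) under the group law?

(36, 46)

(39, 10) + (28, 24). λ = (24 - 10)/(28 - 39) ≡ 14/36 mod 47. 36⁻¹ ≡ 17 (mod 47), so λ ≡ 3.
  x = λ² - 39 - 28 = 9 - 67 ≡ 36; y = λ·(39 - 36) - 10 ≡ 46. → (36, 46)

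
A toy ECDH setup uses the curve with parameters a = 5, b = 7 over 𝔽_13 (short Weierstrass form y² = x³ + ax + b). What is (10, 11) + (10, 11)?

tangent at (10, 11): λ = (3·10² + 5)/(2·11) ≡ 6/9. 9⁻¹ ≡ 3 (mod 13), so λ ≡ 6·3 ≡ 5.
  x = λ² - 10 - 10 = 25 - 20 ≡ 5; y = λ·(10 - 5) - 11 ≡ 1. → (5, 1)

(5, 1)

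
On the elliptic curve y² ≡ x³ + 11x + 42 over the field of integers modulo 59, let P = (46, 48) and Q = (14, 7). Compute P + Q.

(6, 18)

(46, 48) + (14, 7). λ = (7 - 48)/(14 - 46) ≡ 18/27 mod 59. 27⁻¹ ≡ 35 (mod 59), so λ ≡ 40.
  x = λ² - 46 - 14 = 1600 - 60 ≡ 6; y = λ·(46 - 6) - 48 ≡ 18. → (6, 18)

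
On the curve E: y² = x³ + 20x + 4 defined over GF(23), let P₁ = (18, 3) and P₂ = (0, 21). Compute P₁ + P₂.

(18, 3) + (0, 21). λ = (21 - 3)/(0 - 18) ≡ 18/5 mod 23. 5⁻¹ ≡ 14 (mod 23), so λ ≡ 22.
  x = λ² - 18 - 0 = 484 - 18 ≡ 6; y = λ·(18 - 6) - 3 ≡ 8. → (6, 8)

(6, 8)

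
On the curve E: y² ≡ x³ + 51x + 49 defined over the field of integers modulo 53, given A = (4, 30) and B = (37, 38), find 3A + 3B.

(8, 11)

First 3A:
Repeated addition: build up to 3A.
2A: tangent at (4, 30): λ = (3·4² + 51)/(2·30) ≡ 46/7. 7⁻¹ ≡ 38 (mod 53) since 7·38 = 266 ≡ 1, so λ ≡ 46·38 ≡ 52.
  x = λ² - 4 - 4 = 2704 - 8 ≡ 46; y = λ·(4 - 46) - 30 ≡ 12. → (46, 12)
3A: (46, 12) + (4, 30). λ = (30 - 12)/(4 - 46) ≡ 18/11 mod 53. 11⁻¹ ≡ 29 (mod 53), so λ ≡ 45.
  x = λ² - 46 - 4 = 2025 - 50 ≡ 14; y = λ·(46 - 14) - 12 ≡ 50. → (14, 50)
3A = (14, 50).
Next 3B:
Repeated addition: build up to 3B.
2B: tangent at (37, 38): λ = (3·37² + 51)/(2·38) ≡ 24/23. 23⁻¹ ≡ 30 (mod 53) since 23·30 = 690 ≡ 1, so λ ≡ 24·30 ≡ 31.
  x = λ² - 37 - 37 = 961 - 74 ≡ 39; y = λ·(37 - 39) - 38 ≡ 6. → (39, 6)
3B: (39, 6) + (37, 38). λ = (38 - 6)/(37 - 39) ≡ 32/51 mod 53. 51⁻¹ ≡ 26 (mod 53), so λ ≡ 37.
  x = λ² - 39 - 37 = 1369 - 76 ≡ 21; y = λ·(39 - 21) - 6 ≡ 24. → (21, 24)
3B = (21, 24).
Finally 3A + 3B:
(14, 50) + (21, 24). λ = (24 - 50)/(21 - 14) ≡ 27/7 mod 53. 7⁻¹ ≡ 38 (mod 53), so λ ≡ 19.
  x = λ² - 14 - 21 = 361 - 35 ≡ 8; y = λ·(14 - 8) - 50 ≡ 11. → (8, 11)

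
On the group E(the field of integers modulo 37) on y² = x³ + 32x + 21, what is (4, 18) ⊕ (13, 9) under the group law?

(4, 18) + (13, 9). λ = (9 - 18)/(13 - 4) ≡ 28/9 mod 37. 9⁻¹ ≡ 33 (mod 37) since 9·33 = 297 ≡ 1, so λ ≡ 36.
  x = λ² - 4 - 13 = 1296 - 17 ≡ 21; y = λ·(4 - 21) - 18 ≡ 36. → (21, 36)

(21, 36)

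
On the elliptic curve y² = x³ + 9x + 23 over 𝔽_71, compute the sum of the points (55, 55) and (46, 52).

(55, 55) + (46, 52). λ = (52 - 55)/(46 - 55) ≡ 68/62 mod 71. 62⁻¹ ≡ 63 (mod 71), so λ ≡ 24.
  x = λ² - 55 - 46 = 576 - 101 ≡ 49; y = λ·(55 - 49) - 55 ≡ 18. → (49, 18)

(49, 18)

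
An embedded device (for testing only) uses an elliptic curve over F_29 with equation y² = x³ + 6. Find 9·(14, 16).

Write G = (14, 16).
Repeated addition: build up to 9G.
2G: tangent at (14, 16): λ = (3·14² + 0)/(2·16) ≡ 8/3. 3⁻¹ ≡ 10 (mod 29), so λ ≡ 8·10 ≡ 22.
  x = λ² - 14 - 14 = 484 - 28 ≡ 21; y = λ·(14 - 21) - 16 ≡ 4. → (21, 4)
3G: (21, 4) + (14, 16). λ = (16 - 4)/(14 - 21) ≡ 12/22 mod 29. 22⁻¹ ≡ 4 (mod 29), so λ ≡ 19.
  x = λ² - 21 - 14 = 361 - 35 ≡ 7; y = λ·(21 - 7) - 4 ≡ 1. → (7, 1)
4G: (7, 1) + (14, 16). λ = (16 - 1)/(14 - 7) ≡ 15/7 mod 29. 7⁻¹ ≡ 25 (mod 29) since 7·25 = 175 ≡ 1, so λ ≡ 27.
  x = λ² - 7 - 14 = 729 - 21 ≡ 12; y = λ·(7 - 12) - 1 ≡ 9. → (12, 9)
5G: (12, 9) + (14, 16). λ = (16 - 9)/(14 - 12) ≡ 7/2 mod 29. 2⁻¹ ≡ 15 (mod 29) since 2·15 = 30 ≡ 1, so λ ≡ 18.
  x = λ² - 12 - 14 = 324 - 26 ≡ 8; y = λ·(12 - 8) - 9 ≡ 5. → (8, 5)
6G: (8, 5) + (14, 16). λ = (16 - 5)/(14 - 8) ≡ 11/6 mod 29. 6⁻¹ ≡ 5 (mod 29), so λ ≡ 26.
  x = λ² - 8 - 14 = 676 - 22 ≡ 16; y = λ·(8 - 16) - 5 ≡ 19. → (16, 19)
7G: (16, 19) + (14, 16). λ = (16 - 19)/(14 - 16) ≡ 26/27 mod 29. 27⁻¹ ≡ 14 (mod 29), so λ ≡ 16.
  x = λ² - 16 - 14 = 256 - 30 ≡ 23; y = λ·(16 - 23) - 19 ≡ 14. → (23, 14)
8G: (23, 14) + (14, 16). λ = (16 - 14)/(14 - 23) ≡ 2/20 mod 29. 20⁻¹ ≡ 16 (mod 29) since 20·16 = 320 ≡ 1, so λ ≡ 3.
  x = λ² - 23 - 14 = 9 - 37 ≡ 1; y = λ·(23 - 1) - 14 ≡ 23. → (1, 23)
9G: (1, 23) + (14, 16). λ = (16 - 23)/(14 - 1) ≡ 22/13 mod 29. 13⁻¹ ≡ 9 (mod 29) since 13·9 = 117 ≡ 1, so λ ≡ 24.
  x = λ² - 1 - 14 = 576 - 15 ≡ 10; y = λ·(1 - 10) - 23 ≡ 22. → (10, 22)

(10, 22)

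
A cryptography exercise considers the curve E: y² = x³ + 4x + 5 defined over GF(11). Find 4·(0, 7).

O

Write G = (0, 7).
Repeated addition: build up to 4G.
2G: tangent at (0, 7): λ = (3·0² + 4)/(2·7) ≡ 4/3. 3⁻¹ ≡ 4 (mod 11), so λ ≡ 4·4 ≡ 5.
  x = λ² - 0 - 0 = 25 - 0 ≡ 3; y = λ·(0 - 3) - 7 ≡ 0. → (3, 0)
3G: (3, 0) + (0, 7). λ = (7 - 0)/(0 - 3) ≡ 7/8 mod 11. 8⁻¹ ≡ 7 (mod 11) since 8·7 = 56 ≡ 1, so λ ≡ 5.
  x = λ² - 3 - 0 = 25 - 3 ≡ 0; y = λ·(3 - 0) - 0 ≡ 4. → (0, 4)
4G: (0, 4) + (0, 7): same x and y₁ ≡ -y₂, so the sum is ∞.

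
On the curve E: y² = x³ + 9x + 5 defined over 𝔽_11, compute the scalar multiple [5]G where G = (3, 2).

Double-and-add on 5 = (101)₂. Start with G = (3, 2) for the leading 1-bit.
double: tangent at (3, 2): λ = (3·3² + 9)/(2·2) ≡ 3/4. 4⁻¹ ≡ 3 (mod 11), so λ ≡ 3·3 ≡ 9.
  x = λ² - 3 - 3 = 81 - 6 ≡ 9; y = λ·(3 - 9) - 2 ≡ 10. → (9, 10)
double: tangent at (9, 10): λ = (3·9² + 9)/(2·10) ≡ 10/9. 9⁻¹ ≡ 5 (mod 11) since 9·5 = 45 ≡ 1, so λ ≡ 10·5 ≡ 6.
  x = λ² - 9 - 9 = 36 - 18 ≡ 7; y = λ·(9 - 7) - 10 ≡ 2. → (7, 2)
add G: (7, 2) + (3, 2). λ = (2 - 2)/(3 - 7) ≡ 0/7 mod 11. 7⁻¹ ≡ 8 (mod 11), so λ ≡ 0.
  x = λ² - 7 - 3 = 0 - 10 ≡ 1; y = λ·(7 - 1) - 2 ≡ 9. → (1, 9)

(1, 9)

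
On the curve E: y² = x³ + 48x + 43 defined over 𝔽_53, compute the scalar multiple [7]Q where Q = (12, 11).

Repeated addition: build up to 7Q.
2Q: tangent at (12, 11): λ = (3·12² + 48)/(2·11) ≡ 3/22. 22⁻¹ ≡ 41 (mod 53), so λ ≡ 3·41 ≡ 17.
  x = λ² - 12 - 12 = 289 - 24 ≡ 0; y = λ·(12 - 0) - 11 ≡ 34. → (0, 34)
3Q: (0, 34) + (12, 11). λ = (11 - 34)/(12 - 0) ≡ 30/12 mod 53. 12⁻¹ ≡ 31 (mod 53), so λ ≡ 29.
  x = λ² - 0 - 12 = 841 - 12 ≡ 34; y = λ·(0 - 34) - 34 ≡ 40. → (34, 40)
4Q: (34, 40) + (12, 11). λ = (11 - 40)/(12 - 34) ≡ 24/31 mod 53. 31⁻¹ ≡ 12 (mod 53), so λ ≡ 23.
  x = λ² - 34 - 12 = 529 - 46 ≡ 6; y = λ·(34 - 6) - 40 ≡ 21. → (6, 21)
5Q: (6, 21) + (12, 11). λ = (11 - 21)/(12 - 6) ≡ 43/6 mod 53. 6⁻¹ ≡ 9 (mod 53), so λ ≡ 16.
  x = λ² - 6 - 12 = 256 - 18 ≡ 26; y = λ·(6 - 26) - 21 ≡ 30. → (26, 30)
6Q: (26, 30) + (12, 11). λ = (11 - 30)/(12 - 26) ≡ 34/39 mod 53. 39⁻¹ ≡ 34 (mod 53), so λ ≡ 43.
  x = λ² - 26 - 12 = 1849 - 38 ≡ 9; y = λ·(26 - 9) - 30 ≡ 12. → (9, 12)
7Q: (9, 12) + (12, 11). λ = (11 - 12)/(12 - 9) ≡ 52/3 mod 53. 3⁻¹ ≡ 18 (mod 53), so λ ≡ 35.
  x = λ² - 9 - 12 = 1225 - 21 ≡ 38; y = λ·(9 - 38) - 12 ≡ 33. → (38, 33)

(38, 33)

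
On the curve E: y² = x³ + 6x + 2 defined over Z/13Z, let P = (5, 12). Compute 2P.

(2, 3)

tangent at (5, 12): λ = (3·5² + 6)/(2·12) ≡ 3/11. 11⁻¹ ≡ 6 (mod 13), so λ ≡ 3·6 ≡ 5.
  x = λ² - 5 - 5 = 25 - 10 ≡ 2; y = λ·(5 - 2) - 12 ≡ 3. → (2, 3)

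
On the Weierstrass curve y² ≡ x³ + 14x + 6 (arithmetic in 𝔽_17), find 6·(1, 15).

(2, 12)

Write Q = (1, 15).
Repeated addition: build up to 6Q.
2Q: tangent at (1, 15): λ = (3·1² + 14)/(2·15) ≡ 0/13. 13⁻¹ ≡ 4 (mod 17), so λ ≡ 0·4 ≡ 0.
  x = λ² - 1 - 1 = 0 - 2 ≡ 15; y = λ·(1 - 15) - 15 ≡ 2. → (15, 2)
3Q: (15, 2) + (1, 15). λ = (15 - 2)/(1 - 15) ≡ 13/3 mod 17. 3⁻¹ ≡ 6 (mod 17) since 3·6 = 18 ≡ 1, so λ ≡ 10.
  x = λ² - 15 - 1 = 100 - 16 ≡ 16; y = λ·(15 - 16) - 2 ≡ 5. → (16, 5)
4Q: (16, 5) + (1, 15). λ = (15 - 5)/(1 - 16) ≡ 10/2 mod 17. 2⁻¹ ≡ 9 (mod 17), so λ ≡ 5.
  x = λ² - 16 - 1 = 25 - 17 ≡ 8; y = λ·(16 - 8) - 5 ≡ 1. → (8, 1)
5Q: (8, 1) + (1, 15). λ = (15 - 1)/(1 - 8) ≡ 14/10 mod 17. 10⁻¹ ≡ 12 (mod 17), so λ ≡ 15.
  x = λ² - 8 - 1 = 225 - 9 ≡ 12; y = λ·(8 - 12) - 1 ≡ 7. → (12, 7)
6Q: (12, 7) + (1, 15). λ = (15 - 7)/(1 - 12) ≡ 8/6 mod 17. 6⁻¹ ≡ 3 (mod 17) since 6·3 = 18 ≡ 1, so λ ≡ 7.
  x = λ² - 12 - 1 = 49 - 13 ≡ 2; y = λ·(12 - 2) - 7 ≡ 12. → (2, 12)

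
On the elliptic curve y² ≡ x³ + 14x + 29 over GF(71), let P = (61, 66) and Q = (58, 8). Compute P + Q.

(61, 66) + (58, 8). λ = (8 - 66)/(58 - 61) ≡ 13/68 mod 71. 68⁻¹ ≡ 47 (mod 71) since 68·47 = 3196 ≡ 1, so λ ≡ 43.
  x = λ² - 61 - 58 = 1849 - 119 ≡ 26; y = λ·(61 - 26) - 66 ≡ 19. → (26, 19)

(26, 19)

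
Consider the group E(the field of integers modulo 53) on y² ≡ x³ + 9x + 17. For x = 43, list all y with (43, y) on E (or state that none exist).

26, 27

x³ + 9x + 17 = 79911 ≡ 40 (mod 53).
Square roots of 40 mod 53: 26 and 27 (since 26² = 676 ≡ 40).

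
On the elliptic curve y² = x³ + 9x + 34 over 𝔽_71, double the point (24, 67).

(50, 58)

tangent at (24, 67): λ = (3·24² + 9)/(2·67) ≡ 33/63. 63⁻¹ ≡ 62 (mod 71) since 63·62 = 3906 ≡ 1, so λ ≡ 33·62 ≡ 58.
  x = λ² - 24 - 24 = 3364 - 48 ≡ 50; y = λ·(24 - 50) - 67 ≡ 58. → (50, 58)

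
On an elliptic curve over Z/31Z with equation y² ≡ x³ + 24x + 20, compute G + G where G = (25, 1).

tangent at (25, 1): λ = (3·25² + 24)/(2·1) ≡ 8/2. 2⁻¹ ≡ 16 (mod 31), so λ ≡ 8·16 ≡ 4.
  x = λ² - 25 - 25 = 16 - 50 ≡ 28; y = λ·(25 - 28) - 1 ≡ 18. → (28, 18)

(28, 18)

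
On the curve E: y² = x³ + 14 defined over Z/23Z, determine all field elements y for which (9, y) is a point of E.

x³ + 0x + 14 = 743 ≡ 7 (mod 23).
7 is a non-residue mod 23; no y exists.

none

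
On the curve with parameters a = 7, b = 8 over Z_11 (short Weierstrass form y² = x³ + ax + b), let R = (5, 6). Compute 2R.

tangent at (5, 6): λ = (3·5² + 7)/(2·6) ≡ 5/1. 1⁻¹ ≡ 1 (mod 11), so λ ≡ 5·1 ≡ 5.
  x = λ² - 5 - 5 = 25 - 10 ≡ 4; y = λ·(5 - 4) - 6 ≡ 10. → (4, 10)

(4, 10)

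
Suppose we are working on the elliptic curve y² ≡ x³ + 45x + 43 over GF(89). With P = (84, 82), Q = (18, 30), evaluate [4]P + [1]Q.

(48, 11)

First 4P:
Double-and-add on 4 = (100)₂. Start with P = (84, 82) for the leading 1-bit.
double: tangent at (84, 82): λ = (3·84² + 45)/(2·82) ≡ 31/75. 75⁻¹ ≡ 19 (mod 89) since 75·19 = 1425 ≡ 1, so λ ≡ 31·19 ≡ 55.
  x = λ² - 84 - 84 = 3025 - 168 ≡ 9; y = λ·(84 - 9) - 82 ≡ 38. → (9, 38)
double: tangent at (9, 38): λ = (3·9² + 45)/(2·38) ≡ 21/76. 76⁻¹ ≡ 41 (mod 89) since 76·41 = 3116 ≡ 1, so λ ≡ 21·41 ≡ 60.
  x = λ² - 9 - 9 = 3600 - 18 ≡ 22; y = λ·(9 - 22) - 38 ≡ 72. → (22, 72)
4P = (22, 72).
Finally 4P + Q:
(22, 72) + (18, 30). λ = (30 - 72)/(18 - 22) ≡ 47/85 mod 89. 85⁻¹ ≡ 22 (mod 89), so λ ≡ 55.
  x = λ² - 22 - 18 = 3025 - 40 ≡ 48; y = λ·(22 - 48) - 72 ≡ 11. → (48, 11)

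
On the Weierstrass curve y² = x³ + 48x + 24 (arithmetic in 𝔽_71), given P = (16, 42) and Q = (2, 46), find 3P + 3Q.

(29, 48)

First 3P:
Repeated addition: build up to 3P.
2P: tangent at (16, 42): λ = (3·16² + 48)/(2·42) ≡ 35/13. 13⁻¹ ≡ 11 (mod 71), so λ ≡ 35·11 ≡ 30.
  x = λ² - 16 - 16 = 900 - 32 ≡ 16; y = λ·(16 - 16) - 42 ≡ 29. → (16, 29)
3P: (16, 29) + (16, 42): same x and y₁ ≡ -y₂, so the sum is ∞.
3P = ∞.
Next 3Q:
Repeated addition: build up to 3Q.
2Q: tangent at (2, 46): λ = (3·2² + 48)/(2·46) ≡ 60/21. 21⁻¹ ≡ 44 (mod 71), so λ ≡ 60·44 ≡ 13.
  x = λ² - 2 - 2 = 169 - 4 ≡ 23; y = λ·(2 - 23) - 46 ≡ 36. → (23, 36)
3Q: (23, 36) + (2, 46). λ = (46 - 36)/(2 - 23) ≡ 10/50 mod 71. 50⁻¹ ≡ 27 (mod 71) since 50·27 = 1350 ≡ 1, so λ ≡ 57.
  x = λ² - 23 - 2 = 3249 - 25 ≡ 29; y = λ·(23 - 29) - 36 ≡ 48. → (29, 48)
3Q = (29, 48).
Finally 3P + 3Q:
∞ + (29, 48) = (29, 48) (identity).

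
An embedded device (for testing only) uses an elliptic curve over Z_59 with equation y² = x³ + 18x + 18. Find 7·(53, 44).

Write P = (53, 44).
Repeated addition: build up to 7P.
2P: tangent at (53, 44): λ = (3·53² + 18)/(2·44) ≡ 8/29. 29⁻¹ ≡ 57 (mod 59) since 29·57 = 1653 ≡ 1, so λ ≡ 8·57 ≡ 43.
  x = λ² - 53 - 53 = 1849 - 106 ≡ 32; y = λ·(53 - 32) - 44 ≡ 33. → (32, 33)
3P: (32, 33) + (53, 44). λ = (44 - 33)/(53 - 32) ≡ 11/21 mod 59. 21⁻¹ ≡ 45 (mod 59) since 21·45 = 945 ≡ 1, so λ ≡ 23.
  x = λ² - 32 - 53 = 529 - 85 ≡ 31; y = λ·(32 - 31) - 33 ≡ 49. → (31, 49)
4P: (31, 49) + (53, 44). λ = (44 - 49)/(53 - 31) ≡ 54/22 mod 59. 22⁻¹ ≡ 51 (mod 59) since 22·51 = 1122 ≡ 1, so λ ≡ 40.
  x = λ² - 31 - 53 = 1600 - 84 ≡ 41; y = λ·(31 - 41) - 49 ≡ 23. → (41, 23)
5P: (41, 23) + (53, 44). λ = (44 - 23)/(53 - 41) ≡ 21/12 mod 59. 12⁻¹ ≡ 5 (mod 59), so λ ≡ 46.
  x = λ² - 41 - 53 = 2116 - 94 ≡ 16; y = λ·(41 - 16) - 23 ≡ 6. → (16, 6)
6P: (16, 6) + (53, 44). λ = (44 - 6)/(53 - 16) ≡ 38/37 mod 59. 37⁻¹ ≡ 8 (mod 59) since 37·8 = 296 ≡ 1, so λ ≡ 9.
  x = λ² - 16 - 53 = 81 - 69 ≡ 12; y = λ·(16 - 12) - 6 ≡ 30. → (12, 30)
7P: (12, 30) + (53, 44). λ = (44 - 30)/(53 - 12) ≡ 14/41 mod 59. 41⁻¹ ≡ 36 (mod 59) since 41·36 = 1476 ≡ 1, so λ ≡ 32.
  x = λ² - 12 - 53 = 1024 - 65 ≡ 15; y = λ·(12 - 15) - 30 ≡ 51. → (15, 51)

(15, 51)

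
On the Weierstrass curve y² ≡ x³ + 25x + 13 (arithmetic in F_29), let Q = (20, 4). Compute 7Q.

Double-and-add on 7 = (111)₂. Start with Q = (20, 4) for the leading 1-bit.
double: tangent at (20, 4): λ = (3·20² + 25)/(2·4) ≡ 7/8. 8⁻¹ ≡ 11 (mod 29) since 8·11 = 88 ≡ 1, so λ ≡ 7·11 ≡ 19.
  x = λ² - 20 - 20 = 361 - 40 ≡ 2; y = λ·(20 - 2) - 4 ≡ 19. → (2, 19)
add Q: (2, 19) + (20, 4). λ = (4 - 19)/(20 - 2) ≡ 14/18 mod 29. 18⁻¹ ≡ 21 (mod 29), so λ ≡ 4.
  x = λ² - 2 - 20 = 16 - 22 ≡ 23; y = λ·(2 - 23) - 19 ≡ 13. → (23, 13)
double: tangent at (23, 13): λ = (3·23² + 25)/(2·13) ≡ 17/26. 26⁻¹ ≡ 19 (mod 29), so λ ≡ 17·19 ≡ 4.
  x = λ² - 23 - 23 = 16 - 46 ≡ 28; y = λ·(23 - 28) - 13 ≡ 25. → (28, 25)
add Q: (28, 25) + (20, 4). λ = (4 - 25)/(20 - 28) ≡ 8/21 mod 29. 21⁻¹ ≡ 18 (mod 29) since 21·18 = 378 ≡ 1, so λ ≡ 28.
  x = λ² - 28 - 20 = 784 - 48 ≡ 11; y = λ·(28 - 11) - 25 ≡ 16. → (11, 16)

(11, 16)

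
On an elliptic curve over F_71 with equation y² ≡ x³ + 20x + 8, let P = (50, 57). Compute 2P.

(54, 3)

tangent at (50, 57): λ = (3·50² + 20)/(2·57) ≡ 65/43. 43⁻¹ ≡ 38 (mod 71) since 43·38 = 1634 ≡ 1, so λ ≡ 65·38 ≡ 56.
  x = λ² - 50 - 50 = 3136 - 100 ≡ 54; y = λ·(50 - 54) - 57 ≡ 3. → (54, 3)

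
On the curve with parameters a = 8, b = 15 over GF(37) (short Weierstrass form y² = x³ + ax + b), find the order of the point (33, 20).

10

2P: tangent at (33, 20): λ = (3·33² + 8)/(2·20) ≡ 19/3. 3⁻¹ ≡ 25 (mod 37) since 3·25 = 75 ≡ 1, so λ ≡ 19·25 ≡ 31.
  x = λ² - 33 - 33 = 961 - 66 ≡ 7; y = λ·(33 - 7) - 20 ≡ 9. → (7, 9)
3P: (7, 9) + (33, 20). λ = (20 - 9)/(33 - 7) ≡ 11/26 mod 37. 26⁻¹ ≡ 10 (mod 37), so λ ≡ 36.
  x = λ² - 7 - 33 = 1296 - 40 ≡ 35; y = λ·(7 - 35) - 9 ≡ 19. → (35, 19)
4P: (35, 19) + (33, 20). λ = (20 - 19)/(33 - 35) ≡ 1/35 mod 37. 35⁻¹ ≡ 18 (mod 37), so λ ≡ 18.
  x = λ² - 35 - 33 = 324 - 68 ≡ 34; y = λ·(35 - 34) - 19 ≡ 36. → (34, 36)
5P: (34, 36) + (33, 20). λ = (20 - 36)/(33 - 34) ≡ 21/36 mod 37. 36⁻¹ ≡ 36 (mod 37) since 36·36 = 1296 ≡ 1, so λ ≡ 16.
  x = λ² - 34 - 33 = 256 - 67 ≡ 4; y = λ·(34 - 4) - 36 ≡ 0. → (4, 0)
6P: (4, 0) + (33, 20). λ = (20 - 0)/(33 - 4) ≡ 20/29 mod 37. 29⁻¹ ≡ 23 (mod 37) since 29·23 = 667 ≡ 1, so λ ≡ 16.
  x = λ² - 4 - 33 = 256 - 37 ≡ 34; y = λ·(4 - 34) - 0 ≡ 1. → (34, 1)
7P: (34, 1) + (33, 20). λ = (20 - 1)/(33 - 34) ≡ 19/36 mod 37. 36⁻¹ ≡ 36 (mod 37) since 36·36 = 1296 ≡ 1, so λ ≡ 18.
  x = λ² - 34 - 33 = 324 - 67 ≡ 35; y = λ·(34 - 35) - 1 ≡ 18. → (35, 18)
8P: (35, 18) + (33, 20). λ = (20 - 18)/(33 - 35) ≡ 2/35 mod 37. 35⁻¹ ≡ 18 (mod 37) since 35·18 = 630 ≡ 1, so λ ≡ 36.
  x = λ² - 35 - 33 = 1296 - 68 ≡ 7; y = λ·(35 - 7) - 18 ≡ 28. → (7, 28)
9P: (7, 28) + (33, 20). λ = (20 - 28)/(33 - 7) ≡ 29/26 mod 37. 26⁻¹ ≡ 10 (mod 37) since 26·10 = 260 ≡ 1, so λ ≡ 31.
  x = λ² - 7 - 33 = 961 - 40 ≡ 33; y = λ·(7 - 33) - 28 ≡ 17. → (33, 17)
10P: (33, 17) + (33, 20): same x and y₁ ≡ -y₂, so the sum is the point at infinity.
10P = the point at infinity, so the order is 10.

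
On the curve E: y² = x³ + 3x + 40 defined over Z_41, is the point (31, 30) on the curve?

no

y² = 30² ≡ 39; x³ + 3x + 40 = 29924 ≡ 35 (mod 41). 39 ≠ 35.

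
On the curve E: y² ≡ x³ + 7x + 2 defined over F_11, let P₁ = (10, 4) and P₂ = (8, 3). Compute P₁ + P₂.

(7, 3)

(10, 4) + (8, 3). λ = (3 - 4)/(8 - 10) ≡ 10/9 mod 11. 9⁻¹ ≡ 5 (mod 11) since 9·5 = 45 ≡ 1, so λ ≡ 6.
  x = λ² - 10 - 8 = 36 - 18 ≡ 7; y = λ·(10 - 7) - 4 ≡ 3. → (7, 3)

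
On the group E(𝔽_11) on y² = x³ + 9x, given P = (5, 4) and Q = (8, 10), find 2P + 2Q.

(5, 7)

First 2P:
Repeated addition: build up to 2P.
2P: tangent at (5, 4): λ = (3·5² + 9)/(2·4) ≡ 7/8. 8⁻¹ ≡ 7 (mod 11), so λ ≡ 7·7 ≡ 5.
  x = λ² - 5 - 5 = 25 - 10 ≡ 4; y = λ·(5 - 4) - 4 ≡ 1. → (4, 1)
2P = (4, 1).
Next 2Q:
Repeated addition: build up to 2Q.
2Q: tangent at (8, 10): λ = (3·8² + 9)/(2·10) ≡ 3/9. 9⁻¹ ≡ 5 (mod 11) since 9·5 = 45 ≡ 1, so λ ≡ 3·5 ≡ 4.
  x = λ² - 8 - 8 = 16 - 16 ≡ 0; y = λ·(8 - 0) - 10 ≡ 0. → (0, 0)
2Q = (0, 0).
Finally 2P + 2Q:
(4, 1) + (0, 0). λ = (0 - 1)/(0 - 4) ≡ 10/7 mod 11. 7⁻¹ ≡ 8 (mod 11), so λ ≡ 3.
  x = λ² - 4 - 0 = 9 - 4 ≡ 5; y = λ·(4 - 5) - 1 ≡ 7. → (5, 7)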